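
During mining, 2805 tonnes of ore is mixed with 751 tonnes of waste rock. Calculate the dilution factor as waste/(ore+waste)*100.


Total material = ore + waste
= 2805 + 751 = 3556 tonnes
Dilution = waste / total * 100
= 751 / 3556 * 100
= 0.211192351 * 100
= 21.1192%

21.1192%


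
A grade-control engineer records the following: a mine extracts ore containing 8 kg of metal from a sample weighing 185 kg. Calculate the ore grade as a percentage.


4.3243%

Ore grade = (metal mass / ore mass) * 100
= (8 / 185) * 100
= 0.04324324324 * 100
= 4.3243%


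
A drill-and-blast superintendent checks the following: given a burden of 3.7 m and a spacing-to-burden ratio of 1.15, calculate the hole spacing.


4.255 m

Spacing = burden * ratio
= 3.7 * 1.15
= 4.255 m


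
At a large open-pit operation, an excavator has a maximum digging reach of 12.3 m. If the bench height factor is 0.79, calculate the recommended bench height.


Bench height = reach * factor
= 12.3 * 0.79
= 9.717 m

9.717 m


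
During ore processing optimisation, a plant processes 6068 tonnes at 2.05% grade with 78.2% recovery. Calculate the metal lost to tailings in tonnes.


Total metal in feed:
= 6068 * 2.05 / 100 = 124.394 tonnes
Metal recovered:
= 124.394 * 78.2 / 100 = 97.276108 tonnes
Metal lost to tailings:
= 124.394 - 97.276108
= 27.1179 tonnes

27.1179 tonnes


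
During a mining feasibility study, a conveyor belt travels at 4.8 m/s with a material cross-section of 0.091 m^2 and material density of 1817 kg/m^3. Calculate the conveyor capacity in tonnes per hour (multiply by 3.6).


2857.1962 t/h

Volumetric flow = speed * area
= 4.8 * 0.091 = 0.4368 m^3/s
Mass flow = volumetric * density
= 0.4368 * 1817 = 793.6656 kg/s
Convert to t/h: multiply by 3.6
Capacity = 793.6656 * 3.6
= 2857.1962 t/h


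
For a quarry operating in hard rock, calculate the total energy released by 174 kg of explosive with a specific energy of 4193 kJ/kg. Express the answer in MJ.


Energy = mass * specific_energy / 1000
= 174 * 4193 / 1000
= 729582 / 1000
= 729.582 MJ

729.582 MJ


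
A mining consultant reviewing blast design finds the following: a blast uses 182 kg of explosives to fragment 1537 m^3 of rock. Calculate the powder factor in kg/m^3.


Powder factor = explosive mass / rock volume
= 182 / 1537
= 0.1184 kg/m^3

0.1184 kg/m^3


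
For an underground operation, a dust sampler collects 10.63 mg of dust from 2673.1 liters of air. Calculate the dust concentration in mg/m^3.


Convert liters to m^3: 1 m^3 = 1000 L
Concentration = mass / volume * 1000
= 10.63 / 2673.1 * 1000
= 0.003976656317 * 1000
= 3.9767 mg/m^3

3.9767 mg/m^3


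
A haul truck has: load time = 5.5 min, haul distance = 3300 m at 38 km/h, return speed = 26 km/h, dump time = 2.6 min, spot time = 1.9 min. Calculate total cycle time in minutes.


22.8259 min

Convert haul speed to m/min: 38 * 1000/60 = 633.3333333 m/min
Haul time = 3300 / 633.3333333 = 5.210526316 min
Convert return speed to m/min: 26 * 1000/60 = 433.3333333 m/min
Return time = 3300 / 433.3333333 = 7.615384615 min
Total cycle time:
= 5.5 + 5.210526316 + 2.6 + 7.615384615 + 1.9
= 22.8259 min


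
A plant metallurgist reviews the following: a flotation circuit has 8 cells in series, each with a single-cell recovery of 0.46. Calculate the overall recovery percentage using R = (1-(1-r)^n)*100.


Complement of single-cell recovery:
1 - r = 1 - 0.46 = 0.54
Raise to power n:
(1 - r)^8 = 0.54^8 = 0.007230196134
Overall recovery:
R = (1 - 0.007230196134) * 100
= 99.277%

99.277%


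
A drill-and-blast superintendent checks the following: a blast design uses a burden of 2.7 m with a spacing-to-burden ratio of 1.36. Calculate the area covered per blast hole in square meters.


9.9144 m^2

First, find the spacing:
Spacing = burden * ratio = 2.7 * 1.36
= 3.672 m
Then, calculate the area:
Area = burden * spacing = 2.7 * 3.672
= 9.9144 m^2


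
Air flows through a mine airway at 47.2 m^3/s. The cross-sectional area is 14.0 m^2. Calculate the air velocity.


3.3714 m/s

Velocity = flow rate / cross-sectional area
= 47.2 / 14.0
= 3.3714 m/s


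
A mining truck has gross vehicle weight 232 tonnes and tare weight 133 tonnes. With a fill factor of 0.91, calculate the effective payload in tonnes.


90.09 tonnes

Maximum payload = gross - tare
= 232 - 133 = 99 tonnes
Effective payload = max payload * fill factor
= 99 * 0.91
= 90.09 tonnes


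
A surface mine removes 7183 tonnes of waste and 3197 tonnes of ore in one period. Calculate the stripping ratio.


Stripping ratio = waste tonnage / ore tonnage
= 7183 / 3197
= 2.2468

2.2468


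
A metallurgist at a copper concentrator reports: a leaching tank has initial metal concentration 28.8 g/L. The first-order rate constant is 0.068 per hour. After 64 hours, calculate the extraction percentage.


Compute the exponent:
-k * t = -0.068 * 64 = -4.352
Remaining concentration:
C = 28.8 * exp(-4.352)
= 28.8 * 0.01288102475
= 0.3709735129 g/L
Extracted = 28.8 - 0.3709735129 = 28.42902649 g/L
Extraction % = 28.42902649 / 28.8 * 100
= 98.7119%

98.7119%


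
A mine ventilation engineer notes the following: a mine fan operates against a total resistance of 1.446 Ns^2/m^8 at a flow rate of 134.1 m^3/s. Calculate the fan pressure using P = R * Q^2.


Compute Q^2:
Q^2 = 134.1^2 = 17982.81
Compute pressure:
P = R * Q^2 = 1.446 * 17982.81
= 26003.1433 Pa

26003.1433 Pa


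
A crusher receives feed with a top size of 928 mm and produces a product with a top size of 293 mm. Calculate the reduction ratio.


Reduction ratio = feed size / product size
= 928 / 293
= 3.1672

3.1672


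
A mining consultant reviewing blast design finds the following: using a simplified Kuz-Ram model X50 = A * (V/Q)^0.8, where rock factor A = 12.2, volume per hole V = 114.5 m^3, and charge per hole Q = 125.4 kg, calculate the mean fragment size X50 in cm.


11.344 cm

Compute V/Q:
V/Q = 114.5 / 125.4 = 0.9130781499
Raise to the power 0.8:
(V/Q)^0.8 = 0.9130781499^0.8 = 0.9298360077
Multiply by A:
X50 = 12.2 * 0.9298360077
= 11.344 cm


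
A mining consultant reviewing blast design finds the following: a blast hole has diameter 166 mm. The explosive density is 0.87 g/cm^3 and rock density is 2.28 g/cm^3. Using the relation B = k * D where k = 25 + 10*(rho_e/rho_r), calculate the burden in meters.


4.7834 m

First, compute k:
rho_e / rho_r = 0.87 / 2.28 = 0.3815789474
k = 25 + 10 * 0.3815789474 = 28.81578947
Then, compute burden:
B = k * D / 1000 = 28.81578947 * 166 / 1000
= 4783.421053 / 1000
= 4.7834 m


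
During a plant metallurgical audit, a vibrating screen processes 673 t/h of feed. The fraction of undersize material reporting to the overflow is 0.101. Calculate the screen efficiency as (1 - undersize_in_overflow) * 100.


89.9%

Screen efficiency = (1 - fraction of undersize in overflow) * 100
= (1 - 0.101) * 100
= 0.899 * 100
= 89.9%


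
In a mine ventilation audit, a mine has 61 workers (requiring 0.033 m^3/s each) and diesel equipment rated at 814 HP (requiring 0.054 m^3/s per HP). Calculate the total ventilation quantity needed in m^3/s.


Airflow for workers:
Q_people = 61 * 0.033 = 2.013 m^3/s
Airflow for diesel equipment:
Q_diesel = 814 * 0.054 = 43.956 m^3/s
Total ventilation:
Q_total = 2.013 + 43.956
= 45.969 m^3/s

45.969 m^3/s


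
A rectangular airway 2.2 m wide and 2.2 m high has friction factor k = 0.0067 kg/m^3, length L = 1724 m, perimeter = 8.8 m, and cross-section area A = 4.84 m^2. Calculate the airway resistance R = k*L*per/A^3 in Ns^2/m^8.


Compute the numerator:
k * L * per = 0.0067 * 1724 * 8.8
= 101.64704
Compute the denominator:
A^3 = 4.84^3 = 113.379904
Resistance:
R = 101.64704 / 113.379904
= 0.8965 Ns^2/m^8

0.8965 Ns^2/m^8


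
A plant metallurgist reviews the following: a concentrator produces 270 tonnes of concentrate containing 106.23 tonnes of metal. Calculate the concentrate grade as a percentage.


Grade = (metal in concentrate / concentrate mass) * 100
= (106.23 / 270) * 100
= 0.3934444444 * 100
= 39.3444%

39.3444%


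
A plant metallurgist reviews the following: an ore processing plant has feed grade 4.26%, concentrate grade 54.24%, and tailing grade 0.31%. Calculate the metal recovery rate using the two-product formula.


93.256%

Using the two-product formula:
R = 100 * c * (f - t) / (f * (c - t))
Numerator = 100 * 54.24 * (4.26 - 0.31)
= 100 * 54.24 * 3.95
= 21424.8
Denominator = 4.26 * (54.24 - 0.31)
= 4.26 * 53.93
= 229.7418
R = 21424.8 / 229.7418
= 93.256%


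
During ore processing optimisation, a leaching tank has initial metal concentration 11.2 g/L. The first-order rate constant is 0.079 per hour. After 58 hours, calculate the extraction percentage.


98.9766%

Compute the exponent:
-k * t = -0.079 * 58 = -4.582
Remaining concentration:
C = 11.2 * exp(-4.582)
= 11.2 * 0.010234407
= 0.1146253584 g/L
Extracted = 11.2 - 0.1146253584 = 11.08537464 g/L
Extraction % = 11.08537464 / 11.2 * 100
= 98.9766%


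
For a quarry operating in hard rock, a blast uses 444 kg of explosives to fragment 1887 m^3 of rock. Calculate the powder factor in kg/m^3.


Powder factor = explosive mass / rock volume
= 444 / 1887
= 0.2353 kg/m^3

0.2353 kg/m^3


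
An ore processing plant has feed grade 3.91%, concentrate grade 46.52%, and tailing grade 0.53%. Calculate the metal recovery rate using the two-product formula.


Using the two-product formula:
R = 100 * c * (f - t) / (f * (c - t))
Numerator = 100 * 46.52 * (3.91 - 0.53)
= 100 * 46.52 * 3.38
= 15723.76
Denominator = 3.91 * (46.52 - 0.53)
= 3.91 * 45.99
= 179.8209
R = 15723.76 / 179.8209
= 87.4412%

87.4412%


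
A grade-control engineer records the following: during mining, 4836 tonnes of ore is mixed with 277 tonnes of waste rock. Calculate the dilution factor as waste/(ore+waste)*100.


Total material = ore + waste
= 4836 + 277 = 5113 tonnes
Dilution = waste / total * 100
= 277 / 5113 * 100
= 0.05417563075 * 100
= 5.4176%

5.4176%


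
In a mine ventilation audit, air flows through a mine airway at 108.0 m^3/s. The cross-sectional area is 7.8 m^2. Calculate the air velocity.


13.8462 m/s

Velocity = flow rate / cross-sectional area
= 108.0 / 7.8
= 13.8462 m/s


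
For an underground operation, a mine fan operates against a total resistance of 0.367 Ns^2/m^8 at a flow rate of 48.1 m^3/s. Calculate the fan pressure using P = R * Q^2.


Compute Q^2:
Q^2 = 48.1^2 = 2313.61
Compute pressure:
P = R * Q^2 = 0.367 * 2313.61
= 849.0949 Pa

849.0949 Pa


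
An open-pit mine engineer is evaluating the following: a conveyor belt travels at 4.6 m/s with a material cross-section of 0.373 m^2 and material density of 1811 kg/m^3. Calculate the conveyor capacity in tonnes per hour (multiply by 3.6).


Volumetric flow = speed * area
= 4.6 * 0.373 = 1.7158 m^3/s
Mass flow = volumetric * density
= 1.7158 * 1811 = 3107.3138 kg/s
Convert to t/h: multiply by 3.6
Capacity = 3107.3138 * 3.6
= 11186.3297 t/h

11186.3297 t/h


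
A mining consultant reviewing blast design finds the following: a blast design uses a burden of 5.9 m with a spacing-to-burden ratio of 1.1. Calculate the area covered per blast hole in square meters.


First, find the spacing:
Spacing = burden * ratio = 5.9 * 1.1
= 6.49 m
Then, calculate the area:
Area = burden * spacing = 5.9 * 6.49
= 38.291 m^2

38.291 m^2


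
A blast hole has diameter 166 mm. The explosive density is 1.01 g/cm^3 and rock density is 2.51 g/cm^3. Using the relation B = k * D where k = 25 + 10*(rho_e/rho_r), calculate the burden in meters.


4.818 m

First, compute k:
rho_e / rho_r = 1.01 / 2.51 = 0.4023904382
k = 25 + 10 * 0.4023904382 = 29.02390438
Then, compute burden:
B = k * D / 1000 = 29.02390438 * 166 / 1000
= 4817.968127 / 1000
= 4.818 m


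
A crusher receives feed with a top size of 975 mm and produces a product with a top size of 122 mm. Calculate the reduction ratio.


Reduction ratio = feed size / product size
= 975 / 122
= 7.9918

7.9918


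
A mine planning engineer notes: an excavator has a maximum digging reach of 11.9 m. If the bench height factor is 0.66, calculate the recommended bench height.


7.854 m

Bench height = reach * factor
= 11.9 * 0.66
= 7.854 m


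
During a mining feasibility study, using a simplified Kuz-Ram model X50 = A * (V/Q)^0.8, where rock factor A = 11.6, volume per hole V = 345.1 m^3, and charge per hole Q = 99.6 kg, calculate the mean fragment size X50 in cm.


Compute V/Q:
V/Q = 345.1 / 99.6 = 3.464859438
Raise to the power 0.8:
(V/Q)^0.8 = 3.464859438^0.8 = 2.702392934
Multiply by A:
X50 = 11.6 * 2.702392934
= 31.3478 cm

31.3478 cm


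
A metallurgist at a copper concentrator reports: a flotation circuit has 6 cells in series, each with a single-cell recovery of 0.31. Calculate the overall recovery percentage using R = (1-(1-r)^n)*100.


Complement of single-cell recovery:
1 - r = 1 - 0.31 = 0.69
Raise to power n:
(1 - r)^6 = 0.69^6 = 0.1079181631
Overall recovery:
R = (1 - 0.1079181631) * 100
= 89.2082%

89.2082%


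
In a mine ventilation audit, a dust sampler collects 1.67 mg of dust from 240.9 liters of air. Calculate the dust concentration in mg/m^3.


6.9323 mg/m^3

Convert liters to m^3: 1 m^3 = 1000 L
Concentration = mass / volume * 1000
= 1.67 / 240.9 * 1000
= 0.006932337069 * 1000
= 6.9323 mg/m^3


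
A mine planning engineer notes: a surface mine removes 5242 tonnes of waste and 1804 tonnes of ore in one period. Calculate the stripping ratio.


2.9058

Stripping ratio = waste tonnage / ore tonnage
= 5242 / 1804
= 2.9058


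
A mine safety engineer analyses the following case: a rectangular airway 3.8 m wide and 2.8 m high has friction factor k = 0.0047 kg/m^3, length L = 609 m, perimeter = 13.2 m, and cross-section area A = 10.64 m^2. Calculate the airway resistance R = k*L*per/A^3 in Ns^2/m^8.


Compute the numerator:
k * L * per = 0.0047 * 609 * 13.2
= 37.78236
Compute the denominator:
A^3 = 10.64^3 = 1204.550144
Resistance:
R = 37.78236 / 1204.550144
= 0.0314 Ns^2/m^8

0.0314 Ns^2/m^8


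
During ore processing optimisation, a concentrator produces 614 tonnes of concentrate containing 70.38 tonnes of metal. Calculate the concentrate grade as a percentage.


11.4625%

Grade = (metal in concentrate / concentrate mass) * 100
= (70.38 / 614) * 100
= 0.1146254072 * 100
= 11.4625%


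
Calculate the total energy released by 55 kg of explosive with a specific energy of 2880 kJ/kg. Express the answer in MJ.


Energy = mass * specific_energy / 1000
= 55 * 2880 / 1000
= 158400 / 1000
= 158.4 MJ

158.4 MJ


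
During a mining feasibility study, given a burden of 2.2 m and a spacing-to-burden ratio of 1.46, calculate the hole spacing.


Spacing = burden * ratio
= 2.2 * 1.46
= 3.212 m

3.212 m


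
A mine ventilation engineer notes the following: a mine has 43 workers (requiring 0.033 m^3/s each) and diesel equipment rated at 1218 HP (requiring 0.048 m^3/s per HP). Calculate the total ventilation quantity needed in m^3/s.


Airflow for workers:
Q_people = 43 * 0.033 = 1.419 m^3/s
Airflow for diesel equipment:
Q_diesel = 1218 * 0.048 = 58.464 m^3/s
Total ventilation:
Q_total = 1.419 + 58.464
= 59.883 m^3/s

59.883 m^3/s


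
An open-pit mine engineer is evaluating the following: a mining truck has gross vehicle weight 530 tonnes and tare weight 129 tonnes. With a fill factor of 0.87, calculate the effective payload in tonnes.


348.87 tonnes

Maximum payload = gross - tare
= 530 - 129 = 401 tonnes
Effective payload = max payload * fill factor
= 401 * 0.87
= 348.87 tonnes


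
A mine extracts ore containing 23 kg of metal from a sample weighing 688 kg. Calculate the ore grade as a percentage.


3.343%

Ore grade = (metal mass / ore mass) * 100
= (23 / 688) * 100
= 0.03343023256 * 100
= 3.343%


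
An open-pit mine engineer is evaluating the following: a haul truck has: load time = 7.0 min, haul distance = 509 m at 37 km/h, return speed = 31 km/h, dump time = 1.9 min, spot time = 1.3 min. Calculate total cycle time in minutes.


12.0106 min

Convert haul speed to m/min: 37 * 1000/60 = 616.6666667 m/min
Haul time = 509 / 616.6666667 = 0.8254054054 min
Convert return speed to m/min: 31 * 1000/60 = 516.6666667 m/min
Return time = 509 / 516.6666667 = 0.9851612903 min
Total cycle time:
= 7.0 + 0.8254054054 + 1.9 + 0.9851612903 + 1.3
= 12.0106 min


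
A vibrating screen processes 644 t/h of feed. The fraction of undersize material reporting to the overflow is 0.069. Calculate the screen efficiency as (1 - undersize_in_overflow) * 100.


Screen efficiency = (1 - fraction of undersize in overflow) * 100
= (1 - 0.069) * 100
= 0.931 * 100
= 93.1%

93.1%


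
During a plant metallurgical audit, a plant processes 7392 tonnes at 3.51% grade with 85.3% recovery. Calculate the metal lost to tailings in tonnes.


38.1405 tonnes

Total metal in feed:
= 7392 * 3.51 / 100 = 259.4592 tonnes
Metal recovered:
= 259.4592 * 85.3 / 100 = 221.3186976 tonnes
Metal lost to tailings:
= 259.4592 - 221.3186976
= 38.1405 tonnes


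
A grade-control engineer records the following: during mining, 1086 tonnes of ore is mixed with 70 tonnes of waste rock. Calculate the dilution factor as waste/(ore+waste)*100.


Total material = ore + waste
= 1086 + 70 = 1156 tonnes
Dilution = waste / total * 100
= 70 / 1156 * 100
= 0.06055363322 * 100
= 6.0554%

6.0554%


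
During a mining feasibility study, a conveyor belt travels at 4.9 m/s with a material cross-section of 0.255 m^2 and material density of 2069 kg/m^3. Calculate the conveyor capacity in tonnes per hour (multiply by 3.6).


Volumetric flow = speed * area
= 4.9 * 0.255 = 1.2495 m^3/s
Mass flow = volumetric * density
= 1.2495 * 2069 = 2585.2155 kg/s
Convert to t/h: multiply by 3.6
Capacity = 2585.2155 * 3.6
= 9306.7758 t/h

9306.7758 t/h


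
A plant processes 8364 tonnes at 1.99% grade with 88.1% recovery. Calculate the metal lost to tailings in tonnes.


19.8068 tonnes

Total metal in feed:
= 8364 * 1.99 / 100 = 166.4436 tonnes
Metal recovered:
= 166.4436 * 88.1 / 100 = 146.6368116 tonnes
Metal lost to tailings:
= 166.4436 - 146.6368116
= 19.8068 tonnes


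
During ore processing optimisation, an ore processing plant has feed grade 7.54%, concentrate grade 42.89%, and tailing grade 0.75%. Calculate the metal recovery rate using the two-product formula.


Using the two-product formula:
R = 100 * c * (f - t) / (f * (c - t))
Numerator = 100 * 42.89 * (7.54 - 0.75)
= 100 * 42.89 * 6.79
= 29122.31
Denominator = 7.54 * (42.89 - 0.75)
= 7.54 * 42.14
= 317.7356
R = 29122.31 / 317.7356
= 91.6558%

91.6558%


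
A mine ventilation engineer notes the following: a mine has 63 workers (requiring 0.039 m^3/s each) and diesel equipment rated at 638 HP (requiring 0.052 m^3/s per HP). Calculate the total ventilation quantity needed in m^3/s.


35.633 m^3/s

Airflow for workers:
Q_people = 63 * 0.039 = 2.457 m^3/s
Airflow for diesel equipment:
Q_diesel = 638 * 0.052 = 33.176 m^3/s
Total ventilation:
Q_total = 2.457 + 33.176
= 35.633 m^3/s


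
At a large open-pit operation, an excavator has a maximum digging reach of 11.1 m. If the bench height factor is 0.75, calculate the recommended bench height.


Bench height = reach * factor
= 11.1 * 0.75
= 8.325 m

8.325 m


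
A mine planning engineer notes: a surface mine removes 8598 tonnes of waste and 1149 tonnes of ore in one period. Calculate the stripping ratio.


7.483

Stripping ratio = waste tonnage / ore tonnage
= 8598 / 1149
= 7.483


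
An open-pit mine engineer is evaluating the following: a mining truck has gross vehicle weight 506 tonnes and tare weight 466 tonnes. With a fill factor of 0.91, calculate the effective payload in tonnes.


36.4 tonnes

Maximum payload = gross - tare
= 506 - 466 = 40 tonnes
Effective payload = max payload * fill factor
= 40 * 0.91
= 36.4 tonnes


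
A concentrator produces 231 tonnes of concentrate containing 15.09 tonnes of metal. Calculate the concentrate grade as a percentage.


Grade = (metal in concentrate / concentrate mass) * 100
= (15.09 / 231) * 100
= 0.06532467532 * 100
= 6.5325%

6.5325%


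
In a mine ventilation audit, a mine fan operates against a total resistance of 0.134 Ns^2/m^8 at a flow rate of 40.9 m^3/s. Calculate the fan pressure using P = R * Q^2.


224.1565 Pa

Compute Q^2:
Q^2 = 40.9^2 = 1672.81
Compute pressure:
P = R * Q^2 = 0.134 * 1672.81
= 224.1565 Pa


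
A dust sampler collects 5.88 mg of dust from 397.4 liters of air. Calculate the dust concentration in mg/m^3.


Convert liters to m^3: 1 m^3 = 1000 L
Concentration = mass / volume * 1000
= 5.88 / 397.4 * 1000
= 0.01479617514 * 1000
= 14.7962 mg/m^3

14.7962 mg/m^3


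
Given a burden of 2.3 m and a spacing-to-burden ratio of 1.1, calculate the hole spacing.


Spacing = burden * ratio
= 2.3 * 1.1
= 2.53 m

2.53 m


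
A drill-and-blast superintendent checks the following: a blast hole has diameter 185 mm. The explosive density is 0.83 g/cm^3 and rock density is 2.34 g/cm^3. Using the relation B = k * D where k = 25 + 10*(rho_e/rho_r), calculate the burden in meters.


5.2812 m

First, compute k:
rho_e / rho_r = 0.83 / 2.34 = 0.3547008547
k = 25 + 10 * 0.3547008547 = 28.54700855
Then, compute burden:
B = k * D / 1000 = 28.54700855 * 185 / 1000
= 5281.196581 / 1000
= 5.2812 m


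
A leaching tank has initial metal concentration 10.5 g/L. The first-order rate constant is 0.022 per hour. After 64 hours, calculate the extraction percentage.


Compute the exponent:
-k * t = -0.022 * 64 = -1.408
Remaining concentration:
C = 10.5 * exp(-1.408)
= 10.5 * 0.2446320583
= 2.568636612 g/L
Extracted = 10.5 - 2.568636612 = 7.931363388 g/L
Extraction % = 7.931363388 / 10.5 * 100
= 75.5368%

75.5368%


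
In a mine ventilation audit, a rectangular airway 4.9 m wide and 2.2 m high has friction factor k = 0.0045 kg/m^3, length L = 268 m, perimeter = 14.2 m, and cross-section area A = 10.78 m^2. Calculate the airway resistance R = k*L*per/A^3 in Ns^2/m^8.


Compute the numerator:
k * L * per = 0.0045 * 268 * 14.2
= 17.1252
Compute the denominator:
A^3 = 10.78^3 = 1252.726552
Resistance:
R = 17.1252 / 1252.726552
= 0.0137 Ns^2/m^8

0.0137 Ns^2/m^8


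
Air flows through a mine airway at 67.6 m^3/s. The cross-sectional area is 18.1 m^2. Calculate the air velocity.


3.7348 m/s

Velocity = flow rate / cross-sectional area
= 67.6 / 18.1
= 3.7348 m/s


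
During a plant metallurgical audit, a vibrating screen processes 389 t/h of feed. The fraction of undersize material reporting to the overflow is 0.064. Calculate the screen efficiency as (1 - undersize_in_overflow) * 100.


Screen efficiency = (1 - fraction of undersize in overflow) * 100
= (1 - 0.064) * 100
= 0.936 * 100
= 93.6%

93.6%


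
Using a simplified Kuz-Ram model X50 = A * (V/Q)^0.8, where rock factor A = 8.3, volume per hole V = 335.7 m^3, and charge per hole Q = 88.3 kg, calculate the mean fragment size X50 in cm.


24.1585 cm

Compute V/Q:
V/Q = 335.7 / 88.3 = 3.801812005
Raise to the power 0.8:
(V/Q)^0.8 = 3.801812005^0.8 = 2.91066692
Multiply by A:
X50 = 8.3 * 2.91066692
= 24.1585 cm


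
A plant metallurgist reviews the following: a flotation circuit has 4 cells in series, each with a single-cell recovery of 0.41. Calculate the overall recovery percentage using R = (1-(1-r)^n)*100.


87.8826%

Complement of single-cell recovery:
1 - r = 1 - 0.41 = 0.59
Raise to power n:
(1 - r)^4 = 0.59^4 = 0.12117361
Overall recovery:
R = (1 - 0.12117361) * 100
= 87.8826%


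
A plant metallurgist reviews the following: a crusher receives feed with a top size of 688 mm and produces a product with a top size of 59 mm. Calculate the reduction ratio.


11.661

Reduction ratio = feed size / product size
= 688 / 59
= 11.661


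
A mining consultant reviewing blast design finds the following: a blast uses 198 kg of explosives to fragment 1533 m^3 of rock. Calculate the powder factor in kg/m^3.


Powder factor = explosive mass / rock volume
= 198 / 1533
= 0.1292 kg/m^3

0.1292 kg/m^3


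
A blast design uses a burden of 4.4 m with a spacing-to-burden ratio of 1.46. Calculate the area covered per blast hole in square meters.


28.2656 m^2

First, find the spacing:
Spacing = burden * ratio = 4.4 * 1.46
= 6.424 m
Then, calculate the area:
Area = burden * spacing = 4.4 * 6.424
= 28.2656 m^2


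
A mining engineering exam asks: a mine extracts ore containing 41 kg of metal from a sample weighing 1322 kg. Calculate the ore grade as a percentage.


Ore grade = (metal mass / ore mass) * 100
= (41 / 1322) * 100
= 0.03101361573 * 100
= 3.1014%

3.1014%


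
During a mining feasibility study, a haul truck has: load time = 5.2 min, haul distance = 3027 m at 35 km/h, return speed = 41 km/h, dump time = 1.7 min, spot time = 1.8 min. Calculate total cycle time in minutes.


18.3189 min

Convert haul speed to m/min: 35 * 1000/60 = 583.3333333 m/min
Haul time = 3027 / 583.3333333 = 5.189142857 min
Convert return speed to m/min: 41 * 1000/60 = 683.3333333 m/min
Return time = 3027 / 683.3333333 = 4.429756098 min
Total cycle time:
= 5.2 + 5.189142857 + 1.7 + 4.429756098 + 1.8
= 18.3189 min


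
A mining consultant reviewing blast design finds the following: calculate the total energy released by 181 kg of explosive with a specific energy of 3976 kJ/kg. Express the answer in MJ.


Energy = mass * specific_energy / 1000
= 181 * 3976 / 1000
= 719656 / 1000
= 719.656 MJ

719.656 MJ


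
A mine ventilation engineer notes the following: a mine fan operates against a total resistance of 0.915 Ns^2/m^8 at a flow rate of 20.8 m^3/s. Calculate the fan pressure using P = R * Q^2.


395.8656 Pa

Compute Q^2:
Q^2 = 20.8^2 = 432.64
Compute pressure:
P = R * Q^2 = 0.915 * 432.64
= 395.8656 Pa


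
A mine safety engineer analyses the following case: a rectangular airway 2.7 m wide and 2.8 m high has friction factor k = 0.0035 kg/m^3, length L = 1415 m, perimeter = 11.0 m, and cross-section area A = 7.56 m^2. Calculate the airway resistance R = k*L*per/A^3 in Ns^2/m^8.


0.1261 Ns^2/m^8

Compute the numerator:
k * L * per = 0.0035 * 1415 * 11.0
= 54.4775
Compute the denominator:
A^3 = 7.56^3 = 432.081216
Resistance:
R = 54.4775 / 432.081216
= 0.1261 Ns^2/m^8


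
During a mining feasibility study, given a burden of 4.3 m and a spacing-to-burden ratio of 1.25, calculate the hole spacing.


5.375 m

Spacing = burden * ratio
= 4.3 * 1.25
= 5.375 m


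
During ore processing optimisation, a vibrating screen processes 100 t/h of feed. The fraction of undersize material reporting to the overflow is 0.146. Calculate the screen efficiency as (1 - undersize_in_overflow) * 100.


Screen efficiency = (1 - fraction of undersize in overflow) * 100
= (1 - 0.146) * 100
= 0.854 * 100
= 85.4%

85.4%


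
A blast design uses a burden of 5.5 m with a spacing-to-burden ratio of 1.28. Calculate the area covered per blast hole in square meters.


38.72 m^2

First, find the spacing:
Spacing = burden * ratio = 5.5 * 1.28
= 7.04 m
Then, calculate the area:
Area = burden * spacing = 5.5 * 7.04
= 38.72 m^2


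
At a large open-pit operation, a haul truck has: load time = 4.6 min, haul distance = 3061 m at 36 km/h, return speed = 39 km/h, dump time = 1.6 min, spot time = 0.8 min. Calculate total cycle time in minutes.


Convert haul speed to m/min: 36 * 1000/60 = 600 m/min
Haul time = 3061 / 600 = 5.101666667 min
Convert return speed to m/min: 39 * 1000/60 = 650 m/min
Return time = 3061 / 650 = 4.709230769 min
Total cycle time:
= 4.6 + 5.101666667 + 1.6 + 4.709230769 + 0.8
= 16.8109 min

16.8109 min


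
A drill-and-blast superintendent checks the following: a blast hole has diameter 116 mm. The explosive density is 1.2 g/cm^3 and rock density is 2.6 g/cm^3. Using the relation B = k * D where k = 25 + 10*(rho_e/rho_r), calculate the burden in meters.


First, compute k:
rho_e / rho_r = 1.2 / 2.6 = 0.4615384615
k = 25 + 10 * 0.4615384615 = 29.61538462
Then, compute burden:
B = k * D / 1000 = 29.61538462 * 116 / 1000
= 3435.384615 / 1000
= 3.4354 m

3.4354 m


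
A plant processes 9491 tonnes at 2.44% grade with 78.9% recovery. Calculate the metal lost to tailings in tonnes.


Total metal in feed:
= 9491 * 2.44 / 100 = 231.5804 tonnes
Metal recovered:
= 231.5804 * 78.9 / 100 = 182.7169356 tonnes
Metal lost to tailings:
= 231.5804 - 182.7169356
= 48.8635 tonnes

48.8635 tonnes


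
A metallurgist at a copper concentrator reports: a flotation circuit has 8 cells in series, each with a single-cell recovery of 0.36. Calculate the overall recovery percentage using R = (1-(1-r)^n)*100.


97.1853%

Complement of single-cell recovery:
1 - r = 1 - 0.36 = 0.64
Raise to power n:
(1 - r)^8 = 0.64^8 = 0.02814749767
Overall recovery:
R = (1 - 0.02814749767) * 100
= 97.1853%


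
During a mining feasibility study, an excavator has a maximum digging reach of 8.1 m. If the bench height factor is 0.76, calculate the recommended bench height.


Bench height = reach * factor
= 8.1 * 0.76
= 6.156 m

6.156 m


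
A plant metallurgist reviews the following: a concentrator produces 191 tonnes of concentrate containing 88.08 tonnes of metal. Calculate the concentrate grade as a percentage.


46.1152%

Grade = (metal in concentrate / concentrate mass) * 100
= (88.08 / 191) * 100
= 0.4611518325 * 100
= 46.1152%


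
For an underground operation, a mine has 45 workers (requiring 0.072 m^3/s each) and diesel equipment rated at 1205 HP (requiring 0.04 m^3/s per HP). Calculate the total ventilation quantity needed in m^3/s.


51.44 m^3/s

Airflow for workers:
Q_people = 45 * 0.072 = 3.24 m^3/s
Airflow for diesel equipment:
Q_diesel = 1205 * 0.04 = 48.2 m^3/s
Total ventilation:
Q_total = 3.24 + 48.2
= 51.44 m^3/s


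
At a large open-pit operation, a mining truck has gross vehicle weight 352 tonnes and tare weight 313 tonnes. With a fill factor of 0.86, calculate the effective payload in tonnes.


Maximum payload = gross - tare
= 352 - 313 = 39 tonnes
Effective payload = max payload * fill factor
= 39 * 0.86
= 33.54 tonnes

33.54 tonnes


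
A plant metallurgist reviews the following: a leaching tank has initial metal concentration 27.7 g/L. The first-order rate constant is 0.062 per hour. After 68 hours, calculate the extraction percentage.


98.5242%

Compute the exponent:
-k * t = -0.062 * 68 = -4.216
Remaining concentration:
C = 27.7 * exp(-4.216)
= 27.7 * 0.01475755683
= 0.4087843242 g/L
Extracted = 27.7 - 0.4087843242 = 27.29121568 g/L
Extraction % = 27.29121568 / 27.7 * 100
= 98.5242%


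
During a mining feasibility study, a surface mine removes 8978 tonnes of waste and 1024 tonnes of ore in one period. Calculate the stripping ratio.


8.7676

Stripping ratio = waste tonnage / ore tonnage
= 8978 / 1024
= 8.7676


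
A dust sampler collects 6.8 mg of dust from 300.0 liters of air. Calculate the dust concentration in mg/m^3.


22.6667 mg/m^3

Convert liters to m^3: 1 m^3 = 1000 L
Concentration = mass / volume * 1000
= 6.8 / 300.0 * 1000
= 0.02266666667 * 1000
= 22.6667 mg/m^3


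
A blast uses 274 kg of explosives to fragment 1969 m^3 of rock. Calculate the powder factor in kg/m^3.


0.1392 kg/m^3

Powder factor = explosive mass / rock volume
= 274 / 1969
= 0.1392 kg/m^3


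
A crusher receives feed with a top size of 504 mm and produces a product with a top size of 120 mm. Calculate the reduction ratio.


Reduction ratio = feed size / product size
= 504 / 120
= 4.2

4.2


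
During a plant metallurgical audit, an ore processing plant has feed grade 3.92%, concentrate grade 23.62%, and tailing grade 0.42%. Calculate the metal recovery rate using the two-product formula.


Using the two-product formula:
R = 100 * c * (f - t) / (f * (c - t))
Numerator = 100 * 23.62 * (3.92 - 0.42)
= 100 * 23.62 * 3.5
= 8267.0
Denominator = 3.92 * (23.62 - 0.42)
= 3.92 * 23.2
= 90.944
R = 8267.0 / 90.944
= 90.9021%

90.9021%


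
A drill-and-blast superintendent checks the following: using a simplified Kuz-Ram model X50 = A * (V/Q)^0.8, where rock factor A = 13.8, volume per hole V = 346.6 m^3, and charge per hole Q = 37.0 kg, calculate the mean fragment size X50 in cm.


82.6381 cm

Compute V/Q:
V/Q = 346.6 / 37.0 = 9.367567568
Raise to the power 0.8:
(V/Q)^0.8 = 9.367567568^0.8 = 5.988271293
Multiply by A:
X50 = 13.8 * 5.988271293
= 82.6381 cm


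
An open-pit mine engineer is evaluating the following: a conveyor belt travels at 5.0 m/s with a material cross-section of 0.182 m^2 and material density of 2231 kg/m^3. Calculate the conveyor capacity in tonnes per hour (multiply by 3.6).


Volumetric flow = speed * area
= 5.0 * 0.182 = 0.91 m^3/s
Mass flow = volumetric * density
= 0.91 * 2231 = 2030.21 kg/s
Convert to t/h: multiply by 3.6
Capacity = 2030.21 * 3.6
= 7308.756 t/h

7308.756 t/h


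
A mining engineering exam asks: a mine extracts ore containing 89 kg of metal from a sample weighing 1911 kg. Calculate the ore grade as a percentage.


4.6572%

Ore grade = (metal mass / ore mass) * 100
= (89 / 1911) * 100
= 0.04657247514 * 100
= 4.6572%


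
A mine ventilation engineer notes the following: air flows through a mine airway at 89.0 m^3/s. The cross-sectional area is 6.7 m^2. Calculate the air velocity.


13.2836 m/s

Velocity = flow rate / cross-sectional area
= 89.0 / 6.7
= 13.2836 m/s


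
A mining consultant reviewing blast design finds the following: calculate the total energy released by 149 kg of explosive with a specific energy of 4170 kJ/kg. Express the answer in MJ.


621.33 MJ

Energy = mass * specific_energy / 1000
= 149 * 4170 / 1000
= 621330 / 1000
= 621.33 MJ


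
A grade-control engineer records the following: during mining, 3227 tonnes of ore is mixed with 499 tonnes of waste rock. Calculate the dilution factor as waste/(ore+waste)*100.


13.3924%

Total material = ore + waste
= 3227 + 499 = 3726 tonnes
Dilution = waste / total * 100
= 499 / 3726 * 100
= 0.1339237789 * 100
= 13.3924%


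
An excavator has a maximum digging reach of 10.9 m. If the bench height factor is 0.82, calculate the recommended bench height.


Bench height = reach * factor
= 10.9 * 0.82
= 8.938 m

8.938 m


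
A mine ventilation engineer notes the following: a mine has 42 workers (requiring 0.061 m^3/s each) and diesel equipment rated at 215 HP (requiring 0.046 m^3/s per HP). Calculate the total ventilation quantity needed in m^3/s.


12.452 m^3/s

Airflow for workers:
Q_people = 42 * 0.061 = 2.562 m^3/s
Airflow for diesel equipment:
Q_diesel = 215 * 0.046 = 9.89 m^3/s
Total ventilation:
Q_total = 2.562 + 9.89
= 12.452 m^3/s


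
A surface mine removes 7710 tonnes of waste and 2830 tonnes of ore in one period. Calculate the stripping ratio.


Stripping ratio = waste tonnage / ore tonnage
= 7710 / 2830
= 2.7244

2.7244


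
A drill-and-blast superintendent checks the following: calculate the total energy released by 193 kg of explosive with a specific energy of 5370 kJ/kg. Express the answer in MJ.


Energy = mass * specific_energy / 1000
= 193 * 5370 / 1000
= 1036410 / 1000
= 1036.41 MJ

1036.41 MJ


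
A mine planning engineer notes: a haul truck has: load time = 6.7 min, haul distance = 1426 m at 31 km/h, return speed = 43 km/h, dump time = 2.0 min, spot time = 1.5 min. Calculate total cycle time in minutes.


Convert haul speed to m/min: 31 * 1000/60 = 516.6666667 m/min
Haul time = 1426 / 516.6666667 = 2.76 min
Convert return speed to m/min: 43 * 1000/60 = 716.6666667 m/min
Return time = 1426 / 716.6666667 = 1.989767442 min
Total cycle time:
= 6.7 + 2.76 + 2.0 + 1.989767442 + 1.5
= 14.9498 min

14.9498 min


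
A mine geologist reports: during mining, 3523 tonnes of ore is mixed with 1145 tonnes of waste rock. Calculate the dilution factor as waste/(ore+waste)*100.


Total material = ore + waste
= 3523 + 1145 = 4668 tonnes
Dilution = waste / total * 100
= 1145 / 4668 * 100
= 0.2452870608 * 100
= 24.5287%

24.5287%


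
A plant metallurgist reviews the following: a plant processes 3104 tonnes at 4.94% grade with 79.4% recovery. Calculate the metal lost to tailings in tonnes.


Total metal in feed:
= 3104 * 4.94 / 100 = 153.3376 tonnes
Metal recovered:
= 153.3376 * 79.4 / 100 = 121.7500544 tonnes
Metal lost to tailings:
= 153.3376 - 121.7500544
= 31.5875 tonnes

31.5875 tonnes


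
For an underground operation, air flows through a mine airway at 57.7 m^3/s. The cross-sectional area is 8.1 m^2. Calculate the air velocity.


Velocity = flow rate / cross-sectional area
= 57.7 / 8.1
= 7.1235 m/s

7.1235 m/s


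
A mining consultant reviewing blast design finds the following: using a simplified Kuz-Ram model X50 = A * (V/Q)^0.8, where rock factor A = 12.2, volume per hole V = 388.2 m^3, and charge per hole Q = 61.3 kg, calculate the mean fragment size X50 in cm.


53.4116 cm

Compute V/Q:
V/Q = 388.2 / 61.3 = 6.33278956
Raise to the power 0.8:
(V/Q)^0.8 = 6.33278956^0.8 = 4.378002903
Multiply by A:
X50 = 12.2 * 4.378002903
= 53.4116 cm


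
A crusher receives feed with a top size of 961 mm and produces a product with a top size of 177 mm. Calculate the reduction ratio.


Reduction ratio = feed size / product size
= 961 / 177
= 5.4294

5.4294


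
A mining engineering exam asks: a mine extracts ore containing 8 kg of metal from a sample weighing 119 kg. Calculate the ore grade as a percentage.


6.7227%

Ore grade = (metal mass / ore mass) * 100
= (8 / 119) * 100
= 0.06722689076 * 100
= 6.7227%


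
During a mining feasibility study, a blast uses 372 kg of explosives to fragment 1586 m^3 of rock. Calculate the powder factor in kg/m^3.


Powder factor = explosive mass / rock volume
= 372 / 1586
= 0.2346 kg/m^3

0.2346 kg/m^3


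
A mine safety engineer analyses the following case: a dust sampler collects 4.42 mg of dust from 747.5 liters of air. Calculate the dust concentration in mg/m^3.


Convert liters to m^3: 1 m^3 = 1000 L
Concentration = mass / volume * 1000
= 4.42 / 747.5 * 1000
= 0.005913043478 * 1000
= 5.913 mg/m^3

5.913 mg/m^3


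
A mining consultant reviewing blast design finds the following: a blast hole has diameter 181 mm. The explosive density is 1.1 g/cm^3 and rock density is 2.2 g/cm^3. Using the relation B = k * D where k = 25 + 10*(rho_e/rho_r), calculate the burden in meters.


First, compute k:
rho_e / rho_r = 1.1 / 2.2 = 0.5
k = 25 + 10 * 0.5 = 30
Then, compute burden:
B = k * D / 1000 = 30 * 181 / 1000
= 5430 / 1000
= 5.43 m

5.43 m


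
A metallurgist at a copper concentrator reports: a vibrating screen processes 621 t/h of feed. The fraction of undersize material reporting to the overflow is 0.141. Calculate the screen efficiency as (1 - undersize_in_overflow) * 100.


85.9%

Screen efficiency = (1 - fraction of undersize in overflow) * 100
= (1 - 0.141) * 100
= 0.859 * 100
= 85.9%


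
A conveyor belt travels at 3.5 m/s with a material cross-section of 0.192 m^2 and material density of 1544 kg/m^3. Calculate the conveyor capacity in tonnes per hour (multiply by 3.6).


3735.2448 t/h

Volumetric flow = speed * area
= 3.5 * 0.192 = 0.672 m^3/s
Mass flow = volumetric * density
= 0.672 * 1544 = 1037.568 kg/s
Convert to t/h: multiply by 3.6
Capacity = 1037.568 * 3.6
= 3735.2448 t/h


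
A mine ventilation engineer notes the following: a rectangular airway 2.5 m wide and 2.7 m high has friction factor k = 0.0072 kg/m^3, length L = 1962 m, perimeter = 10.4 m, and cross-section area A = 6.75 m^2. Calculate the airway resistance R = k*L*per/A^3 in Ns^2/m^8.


Compute the numerator:
k * L * per = 0.0072 * 1962 * 10.4
= 146.91456
Compute the denominator:
A^3 = 6.75^3 = 307.546875
Resistance:
R = 146.91456 / 307.546875
= 0.4777 Ns^2/m^8

0.4777 Ns^2/m^8


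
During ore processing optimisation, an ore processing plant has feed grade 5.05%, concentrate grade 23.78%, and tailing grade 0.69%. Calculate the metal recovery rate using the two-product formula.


Using the two-product formula:
R = 100 * c * (f - t) / (f * (c - t))
Numerator = 100 * 23.78 * (5.05 - 0.69)
= 100 * 23.78 * 4.36
= 10368.08
Denominator = 5.05 * (23.78 - 0.69)
= 5.05 * 23.09
= 116.6045
R = 10368.08 / 116.6045
= 88.9166%

88.9166%
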